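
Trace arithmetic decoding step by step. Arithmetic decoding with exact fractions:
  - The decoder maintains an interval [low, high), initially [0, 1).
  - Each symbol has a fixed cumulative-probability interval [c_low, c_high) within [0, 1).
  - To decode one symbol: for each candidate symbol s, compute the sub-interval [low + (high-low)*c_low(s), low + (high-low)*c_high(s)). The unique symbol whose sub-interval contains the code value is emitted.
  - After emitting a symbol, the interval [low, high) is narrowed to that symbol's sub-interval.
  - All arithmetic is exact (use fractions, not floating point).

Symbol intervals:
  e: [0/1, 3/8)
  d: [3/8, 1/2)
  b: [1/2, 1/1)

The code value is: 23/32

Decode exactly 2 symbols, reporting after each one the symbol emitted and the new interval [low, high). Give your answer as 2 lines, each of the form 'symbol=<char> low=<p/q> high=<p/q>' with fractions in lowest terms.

Step 1: interval [0/1, 1/1), width = 1/1 - 0/1 = 1/1
  'e': [0/1 + 1/1*0/1, 0/1 + 1/1*3/8) = [0/1, 3/8)
  'd': [0/1 + 1/1*3/8, 0/1 + 1/1*1/2) = [3/8, 1/2)
  'b': [0/1 + 1/1*1/2, 0/1 + 1/1*1/1) = [1/2, 1/1) <- contains code 23/32
  emit 'b', narrow to [1/2, 1/1)
Step 2: interval [1/2, 1/1), width = 1/1 - 1/2 = 1/2
  'e': [1/2 + 1/2*0/1, 1/2 + 1/2*3/8) = [1/2, 11/16)
  'd': [1/2 + 1/2*3/8, 1/2 + 1/2*1/2) = [11/16, 3/4) <- contains code 23/32
  'b': [1/2 + 1/2*1/2, 1/2 + 1/2*1/1) = [3/4, 1/1)
  emit 'd', narrow to [11/16, 3/4)

Answer: symbol=b low=1/2 high=1/1
symbol=d low=11/16 high=3/4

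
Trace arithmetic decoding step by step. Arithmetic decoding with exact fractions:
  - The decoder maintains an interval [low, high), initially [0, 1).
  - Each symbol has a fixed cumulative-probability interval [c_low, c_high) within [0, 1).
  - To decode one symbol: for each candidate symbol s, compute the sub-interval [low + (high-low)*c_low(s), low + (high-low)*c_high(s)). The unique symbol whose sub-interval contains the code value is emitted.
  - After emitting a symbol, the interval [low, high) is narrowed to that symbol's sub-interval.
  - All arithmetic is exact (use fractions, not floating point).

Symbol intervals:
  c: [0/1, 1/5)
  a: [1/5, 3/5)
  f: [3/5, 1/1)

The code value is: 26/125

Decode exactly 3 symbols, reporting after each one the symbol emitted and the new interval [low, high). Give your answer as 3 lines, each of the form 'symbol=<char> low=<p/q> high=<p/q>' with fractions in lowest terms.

Step 1: interval [0/1, 1/1), width = 1/1 - 0/1 = 1/1
  'c': [0/1 + 1/1*0/1, 0/1 + 1/1*1/5) = [0/1, 1/5)
  'a': [0/1 + 1/1*1/5, 0/1 + 1/1*3/5) = [1/5, 3/5) <- contains code 26/125
  'f': [0/1 + 1/1*3/5, 0/1 + 1/1*1/1) = [3/5, 1/1)
  emit 'a', narrow to [1/5, 3/5)
Step 2: interval [1/5, 3/5), width = 3/5 - 1/5 = 2/5
  'c': [1/5 + 2/5*0/1, 1/5 + 2/5*1/5) = [1/5, 7/25) <- contains code 26/125
  'a': [1/5 + 2/5*1/5, 1/5 + 2/5*3/5) = [7/25, 11/25)
  'f': [1/5 + 2/5*3/5, 1/5 + 2/5*1/1) = [11/25, 3/5)
  emit 'c', narrow to [1/5, 7/25)
Step 3: interval [1/5, 7/25), width = 7/25 - 1/5 = 2/25
  'c': [1/5 + 2/25*0/1, 1/5 + 2/25*1/5) = [1/5, 27/125) <- contains code 26/125
  'a': [1/5 + 2/25*1/5, 1/5 + 2/25*3/5) = [27/125, 31/125)
  'f': [1/5 + 2/25*3/5, 1/5 + 2/25*1/1) = [31/125, 7/25)
  emit 'c', narrow to [1/5, 27/125)

Answer: symbol=a low=1/5 high=3/5
symbol=c low=1/5 high=7/25
symbol=c low=1/5 high=27/125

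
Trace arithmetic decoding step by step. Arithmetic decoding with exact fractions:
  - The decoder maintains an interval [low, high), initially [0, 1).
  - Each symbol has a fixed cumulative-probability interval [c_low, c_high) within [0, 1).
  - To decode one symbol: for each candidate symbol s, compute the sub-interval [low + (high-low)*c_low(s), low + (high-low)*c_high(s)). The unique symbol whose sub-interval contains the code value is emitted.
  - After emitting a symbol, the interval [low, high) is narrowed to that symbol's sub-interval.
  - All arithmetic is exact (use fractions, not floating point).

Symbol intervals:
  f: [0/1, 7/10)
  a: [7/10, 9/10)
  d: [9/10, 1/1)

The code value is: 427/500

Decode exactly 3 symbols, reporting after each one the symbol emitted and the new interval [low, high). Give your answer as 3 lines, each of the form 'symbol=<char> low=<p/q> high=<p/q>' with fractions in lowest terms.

Step 1: interval [0/1, 1/1), width = 1/1 - 0/1 = 1/1
  'f': [0/1 + 1/1*0/1, 0/1 + 1/1*7/10) = [0/1, 7/10)
  'a': [0/1 + 1/1*7/10, 0/1 + 1/1*9/10) = [7/10, 9/10) <- contains code 427/500
  'd': [0/1 + 1/1*9/10, 0/1 + 1/1*1/1) = [9/10, 1/1)
  emit 'a', narrow to [7/10, 9/10)
Step 2: interval [7/10, 9/10), width = 9/10 - 7/10 = 1/5
  'f': [7/10 + 1/5*0/1, 7/10 + 1/5*7/10) = [7/10, 21/25)
  'a': [7/10 + 1/5*7/10, 7/10 + 1/5*9/10) = [21/25, 22/25) <- contains code 427/500
  'd': [7/10 + 1/5*9/10, 7/10 + 1/5*1/1) = [22/25, 9/10)
  emit 'a', narrow to [21/25, 22/25)
Step 3: interval [21/25, 22/25), width = 22/25 - 21/25 = 1/25
  'f': [21/25 + 1/25*0/1, 21/25 + 1/25*7/10) = [21/25, 217/250) <- contains code 427/500
  'a': [21/25 + 1/25*7/10, 21/25 + 1/25*9/10) = [217/250, 219/250)
  'd': [21/25 + 1/25*9/10, 21/25 + 1/25*1/1) = [219/250, 22/25)
  emit 'f', narrow to [21/25, 217/250)

Answer: symbol=a low=7/10 high=9/10
symbol=a low=21/25 high=22/25
symbol=f low=21/25 high=217/250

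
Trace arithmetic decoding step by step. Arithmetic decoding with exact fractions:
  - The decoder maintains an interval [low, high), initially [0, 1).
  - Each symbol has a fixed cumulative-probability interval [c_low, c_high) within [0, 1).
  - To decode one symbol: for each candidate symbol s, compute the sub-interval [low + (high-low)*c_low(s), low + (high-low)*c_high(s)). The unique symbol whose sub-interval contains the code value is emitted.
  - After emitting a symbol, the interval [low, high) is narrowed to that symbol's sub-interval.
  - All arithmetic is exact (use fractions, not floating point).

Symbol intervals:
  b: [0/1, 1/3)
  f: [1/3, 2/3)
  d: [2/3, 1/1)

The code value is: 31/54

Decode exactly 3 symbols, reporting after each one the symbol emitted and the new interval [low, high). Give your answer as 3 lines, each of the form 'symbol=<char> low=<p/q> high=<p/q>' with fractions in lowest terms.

Step 1: interval [0/1, 1/1), width = 1/1 - 0/1 = 1/1
  'b': [0/1 + 1/1*0/1, 0/1 + 1/1*1/3) = [0/1, 1/3)
  'f': [0/1 + 1/1*1/3, 0/1 + 1/1*2/3) = [1/3, 2/3) <- contains code 31/54
  'd': [0/1 + 1/1*2/3, 0/1 + 1/1*1/1) = [2/3, 1/1)
  emit 'f', narrow to [1/3, 2/3)
Step 2: interval [1/3, 2/3), width = 2/3 - 1/3 = 1/3
  'b': [1/3 + 1/3*0/1, 1/3 + 1/3*1/3) = [1/3, 4/9)
  'f': [1/3 + 1/3*1/3, 1/3 + 1/3*2/3) = [4/9, 5/9)
  'd': [1/3 + 1/3*2/3, 1/3 + 1/3*1/1) = [5/9, 2/3) <- contains code 31/54
  emit 'd', narrow to [5/9, 2/3)
Step 3: interval [5/9, 2/3), width = 2/3 - 5/9 = 1/9
  'b': [5/9 + 1/9*0/1, 5/9 + 1/9*1/3) = [5/9, 16/27) <- contains code 31/54
  'f': [5/9 + 1/9*1/3, 5/9 + 1/9*2/3) = [16/27, 17/27)
  'd': [5/9 + 1/9*2/3, 5/9 + 1/9*1/1) = [17/27, 2/3)
  emit 'b', narrow to [5/9, 16/27)

Answer: symbol=f low=1/3 high=2/3
symbol=d low=5/9 high=2/3
symbol=b low=5/9 high=16/27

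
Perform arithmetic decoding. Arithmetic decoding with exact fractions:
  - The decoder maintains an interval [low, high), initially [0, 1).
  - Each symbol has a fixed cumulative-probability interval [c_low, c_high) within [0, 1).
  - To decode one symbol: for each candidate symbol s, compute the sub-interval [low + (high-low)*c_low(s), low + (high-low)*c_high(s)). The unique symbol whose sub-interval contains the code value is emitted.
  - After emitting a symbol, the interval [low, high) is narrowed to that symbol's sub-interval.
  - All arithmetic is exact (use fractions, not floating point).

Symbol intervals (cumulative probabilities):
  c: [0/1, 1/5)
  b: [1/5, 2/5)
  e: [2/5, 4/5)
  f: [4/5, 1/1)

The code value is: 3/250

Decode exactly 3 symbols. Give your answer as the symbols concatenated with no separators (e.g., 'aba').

Step 1: interval [0/1, 1/1), width = 1/1 - 0/1 = 1/1
  'c': [0/1 + 1/1*0/1, 0/1 + 1/1*1/5) = [0/1, 1/5) <- contains code 3/250
  'b': [0/1 + 1/1*1/5, 0/1 + 1/1*2/5) = [1/5, 2/5)
  'e': [0/1 + 1/1*2/5, 0/1 + 1/1*4/5) = [2/5, 4/5)
  'f': [0/1 + 1/1*4/5, 0/1 + 1/1*1/1) = [4/5, 1/1)
  emit 'c', narrow to [0/1, 1/5)
Step 2: interval [0/1, 1/5), width = 1/5 - 0/1 = 1/5
  'c': [0/1 + 1/5*0/1, 0/1 + 1/5*1/5) = [0/1, 1/25) <- contains code 3/250
  'b': [0/1 + 1/5*1/5, 0/1 + 1/5*2/5) = [1/25, 2/25)
  'e': [0/1 + 1/5*2/5, 0/1 + 1/5*4/5) = [2/25, 4/25)
  'f': [0/1 + 1/5*4/5, 0/1 + 1/5*1/1) = [4/25, 1/5)
  emit 'c', narrow to [0/1, 1/25)
Step 3: interval [0/1, 1/25), width = 1/25 - 0/1 = 1/25
  'c': [0/1 + 1/25*0/1, 0/1 + 1/25*1/5) = [0/1, 1/125)
  'b': [0/1 + 1/25*1/5, 0/1 + 1/25*2/5) = [1/125, 2/125) <- contains code 3/250
  'e': [0/1 + 1/25*2/5, 0/1 + 1/25*4/5) = [2/125, 4/125)
  'f': [0/1 + 1/25*4/5, 0/1 + 1/25*1/1) = [4/125, 1/25)
  emit 'b', narrow to [1/125, 2/125)

Answer: ccb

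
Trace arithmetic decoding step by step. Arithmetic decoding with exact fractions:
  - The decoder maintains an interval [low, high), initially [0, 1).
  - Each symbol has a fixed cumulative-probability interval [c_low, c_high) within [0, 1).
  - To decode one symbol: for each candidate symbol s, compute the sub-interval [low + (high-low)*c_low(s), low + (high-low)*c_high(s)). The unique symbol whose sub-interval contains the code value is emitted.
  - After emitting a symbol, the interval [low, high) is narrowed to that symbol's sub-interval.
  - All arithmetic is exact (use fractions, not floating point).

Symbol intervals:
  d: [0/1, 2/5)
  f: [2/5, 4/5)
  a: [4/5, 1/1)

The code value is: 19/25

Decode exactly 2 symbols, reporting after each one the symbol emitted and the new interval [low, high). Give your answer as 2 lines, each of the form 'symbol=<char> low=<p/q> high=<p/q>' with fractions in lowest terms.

Answer: symbol=f low=2/5 high=4/5
symbol=a low=18/25 high=4/5

Derivation:
Step 1: interval [0/1, 1/1), width = 1/1 - 0/1 = 1/1
  'd': [0/1 + 1/1*0/1, 0/1 + 1/1*2/5) = [0/1, 2/5)
  'f': [0/1 + 1/1*2/5, 0/1 + 1/1*4/5) = [2/5, 4/5) <- contains code 19/25
  'a': [0/1 + 1/1*4/5, 0/1 + 1/1*1/1) = [4/5, 1/1)
  emit 'f', narrow to [2/5, 4/5)
Step 2: interval [2/5, 4/5), width = 4/5 - 2/5 = 2/5
  'd': [2/5 + 2/5*0/1, 2/5 + 2/5*2/5) = [2/5, 14/25)
  'f': [2/5 + 2/5*2/5, 2/5 + 2/5*4/5) = [14/25, 18/25)
  'a': [2/5 + 2/5*4/5, 2/5 + 2/5*1/1) = [18/25, 4/5) <- contains code 19/25
  emit 'a', narrow to [18/25, 4/5)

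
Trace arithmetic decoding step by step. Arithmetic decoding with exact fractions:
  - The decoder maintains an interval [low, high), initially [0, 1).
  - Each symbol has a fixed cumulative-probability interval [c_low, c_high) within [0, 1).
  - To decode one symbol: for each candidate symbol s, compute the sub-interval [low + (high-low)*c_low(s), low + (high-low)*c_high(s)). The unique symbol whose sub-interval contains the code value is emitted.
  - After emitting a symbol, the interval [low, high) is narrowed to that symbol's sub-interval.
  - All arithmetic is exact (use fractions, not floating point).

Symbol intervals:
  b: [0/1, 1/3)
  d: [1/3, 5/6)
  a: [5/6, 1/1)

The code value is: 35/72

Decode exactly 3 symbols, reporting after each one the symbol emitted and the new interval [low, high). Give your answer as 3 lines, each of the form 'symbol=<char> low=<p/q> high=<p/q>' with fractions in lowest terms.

Step 1: interval [0/1, 1/1), width = 1/1 - 0/1 = 1/1
  'b': [0/1 + 1/1*0/1, 0/1 + 1/1*1/3) = [0/1, 1/3)
  'd': [0/1 + 1/1*1/3, 0/1 + 1/1*5/6) = [1/3, 5/6) <- contains code 35/72
  'a': [0/1 + 1/1*5/6, 0/1 + 1/1*1/1) = [5/6, 1/1)
  emit 'd', narrow to [1/3, 5/6)
Step 2: interval [1/3, 5/6), width = 5/6 - 1/3 = 1/2
  'b': [1/3 + 1/2*0/1, 1/3 + 1/2*1/3) = [1/3, 1/2) <- contains code 35/72
  'd': [1/3 + 1/2*1/3, 1/3 + 1/2*5/6) = [1/2, 3/4)
  'a': [1/3 + 1/2*5/6, 1/3 + 1/2*1/1) = [3/4, 5/6)
  emit 'b', narrow to [1/3, 1/2)
Step 3: interval [1/3, 1/2), width = 1/2 - 1/3 = 1/6
  'b': [1/3 + 1/6*0/1, 1/3 + 1/6*1/3) = [1/3, 7/18)
  'd': [1/3 + 1/6*1/3, 1/3 + 1/6*5/6) = [7/18, 17/36)
  'a': [1/3 + 1/6*5/6, 1/3 + 1/6*1/1) = [17/36, 1/2) <- contains code 35/72
  emit 'a', narrow to [17/36, 1/2)

Answer: symbol=d low=1/3 high=5/6
symbol=b low=1/3 high=1/2
symbol=a low=17/36 high=1/2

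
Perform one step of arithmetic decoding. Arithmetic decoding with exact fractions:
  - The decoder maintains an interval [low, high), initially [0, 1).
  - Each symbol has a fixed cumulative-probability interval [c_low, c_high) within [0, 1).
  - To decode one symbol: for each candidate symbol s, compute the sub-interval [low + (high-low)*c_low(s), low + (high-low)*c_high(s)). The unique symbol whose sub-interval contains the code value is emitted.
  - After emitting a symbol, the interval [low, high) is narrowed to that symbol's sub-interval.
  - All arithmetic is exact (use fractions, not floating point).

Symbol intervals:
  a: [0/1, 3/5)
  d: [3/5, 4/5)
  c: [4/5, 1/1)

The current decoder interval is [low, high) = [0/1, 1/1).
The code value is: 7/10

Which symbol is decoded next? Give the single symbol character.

Interval width = high − low = 1/1 − 0/1 = 1/1
Scaled code = (code − low) / width = (7/10 − 0/1) / 1/1 = 7/10
  a: [0/1, 3/5) 
  d: [3/5, 4/5) ← scaled code falls here ✓
  c: [4/5, 1/1) 

Answer: d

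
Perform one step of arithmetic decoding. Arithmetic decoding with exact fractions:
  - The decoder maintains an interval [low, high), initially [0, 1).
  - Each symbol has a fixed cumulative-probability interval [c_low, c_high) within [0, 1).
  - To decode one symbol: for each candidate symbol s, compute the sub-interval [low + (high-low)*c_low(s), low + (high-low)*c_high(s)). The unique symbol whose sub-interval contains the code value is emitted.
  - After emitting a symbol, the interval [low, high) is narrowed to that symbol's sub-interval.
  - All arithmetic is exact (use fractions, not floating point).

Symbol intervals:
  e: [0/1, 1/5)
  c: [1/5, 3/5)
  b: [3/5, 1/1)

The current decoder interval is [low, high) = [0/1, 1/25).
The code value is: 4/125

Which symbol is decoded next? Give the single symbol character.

Interval width = high − low = 1/25 − 0/1 = 1/25
Scaled code = (code − low) / width = (4/125 − 0/1) / 1/25 = 4/5
  e: [0/1, 1/5) 
  c: [1/5, 3/5) 
  b: [3/5, 1/1) ← scaled code falls here ✓

Answer: b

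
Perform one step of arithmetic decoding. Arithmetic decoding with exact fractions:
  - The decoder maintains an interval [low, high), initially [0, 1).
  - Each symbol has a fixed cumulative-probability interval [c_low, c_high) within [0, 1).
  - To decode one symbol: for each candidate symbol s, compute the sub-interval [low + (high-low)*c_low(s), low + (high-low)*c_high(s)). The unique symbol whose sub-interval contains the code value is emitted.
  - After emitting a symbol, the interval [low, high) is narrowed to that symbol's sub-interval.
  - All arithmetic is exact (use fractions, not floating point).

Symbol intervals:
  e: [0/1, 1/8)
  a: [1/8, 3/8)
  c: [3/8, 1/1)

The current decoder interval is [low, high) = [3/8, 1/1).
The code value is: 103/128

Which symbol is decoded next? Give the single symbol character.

Answer: c

Derivation:
Interval width = high − low = 1/1 − 3/8 = 5/8
Scaled code = (code − low) / width = (103/128 − 3/8) / 5/8 = 11/16
  e: [0/1, 1/8) 
  a: [1/8, 3/8) 
  c: [3/8, 1/1) ← scaled code falls here ✓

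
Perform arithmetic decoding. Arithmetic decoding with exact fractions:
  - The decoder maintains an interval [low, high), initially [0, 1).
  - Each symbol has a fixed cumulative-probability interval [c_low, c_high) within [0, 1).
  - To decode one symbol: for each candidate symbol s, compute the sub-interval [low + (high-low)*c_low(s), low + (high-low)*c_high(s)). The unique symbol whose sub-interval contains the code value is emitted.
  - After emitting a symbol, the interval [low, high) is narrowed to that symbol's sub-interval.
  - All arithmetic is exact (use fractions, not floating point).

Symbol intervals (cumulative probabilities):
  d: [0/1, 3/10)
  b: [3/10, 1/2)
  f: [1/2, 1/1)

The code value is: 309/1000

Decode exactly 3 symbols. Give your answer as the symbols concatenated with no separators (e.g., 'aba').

Answer: bdd

Derivation:
Step 1: interval [0/1, 1/1), width = 1/1 - 0/1 = 1/1
  'd': [0/1 + 1/1*0/1, 0/1 + 1/1*3/10) = [0/1, 3/10)
  'b': [0/1 + 1/1*3/10, 0/1 + 1/1*1/2) = [3/10, 1/2) <- contains code 309/1000
  'f': [0/1 + 1/1*1/2, 0/1 + 1/1*1/1) = [1/2, 1/1)
  emit 'b', narrow to [3/10, 1/2)
Step 2: interval [3/10, 1/2), width = 1/2 - 3/10 = 1/5
  'd': [3/10 + 1/5*0/1, 3/10 + 1/5*3/10) = [3/10, 9/25) <- contains code 309/1000
  'b': [3/10 + 1/5*3/10, 3/10 + 1/5*1/2) = [9/25, 2/5)
  'f': [3/10 + 1/5*1/2, 3/10 + 1/5*1/1) = [2/5, 1/2)
  emit 'd', narrow to [3/10, 9/25)
Step 3: interval [3/10, 9/25), width = 9/25 - 3/10 = 3/50
  'd': [3/10 + 3/50*0/1, 3/10 + 3/50*3/10) = [3/10, 159/500) <- contains code 309/1000
  'b': [3/10 + 3/50*3/10, 3/10 + 3/50*1/2) = [159/500, 33/100)
  'f': [3/10 + 3/50*1/2, 3/10 + 3/50*1/1) = [33/100, 9/25)
  emit 'd', narrow to [3/10, 159/500)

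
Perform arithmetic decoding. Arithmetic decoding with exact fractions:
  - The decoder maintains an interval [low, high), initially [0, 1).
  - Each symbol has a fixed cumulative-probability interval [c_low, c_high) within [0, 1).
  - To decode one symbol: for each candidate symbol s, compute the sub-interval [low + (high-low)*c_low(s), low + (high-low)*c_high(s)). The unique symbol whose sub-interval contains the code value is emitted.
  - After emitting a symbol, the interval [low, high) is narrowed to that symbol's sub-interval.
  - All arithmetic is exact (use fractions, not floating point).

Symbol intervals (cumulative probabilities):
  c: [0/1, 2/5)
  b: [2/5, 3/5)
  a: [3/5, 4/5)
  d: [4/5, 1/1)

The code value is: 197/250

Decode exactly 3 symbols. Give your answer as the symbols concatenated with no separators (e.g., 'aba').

Answer: ada

Derivation:
Step 1: interval [0/1, 1/1), width = 1/1 - 0/1 = 1/1
  'c': [0/1 + 1/1*0/1, 0/1 + 1/1*2/5) = [0/1, 2/5)
  'b': [0/1 + 1/1*2/5, 0/1 + 1/1*3/5) = [2/5, 3/5)
  'a': [0/1 + 1/1*3/5, 0/1 + 1/1*4/5) = [3/5, 4/5) <- contains code 197/250
  'd': [0/1 + 1/1*4/5, 0/1 + 1/1*1/1) = [4/5, 1/1)
  emit 'a', narrow to [3/5, 4/5)
Step 2: interval [3/5, 4/5), width = 4/5 - 3/5 = 1/5
  'c': [3/5 + 1/5*0/1, 3/5 + 1/5*2/5) = [3/5, 17/25)
  'b': [3/5 + 1/5*2/5, 3/5 + 1/5*3/5) = [17/25, 18/25)
  'a': [3/5 + 1/5*3/5, 3/5 + 1/5*4/5) = [18/25, 19/25)
  'd': [3/5 + 1/5*4/5, 3/5 + 1/5*1/1) = [19/25, 4/5) <- contains code 197/250
  emit 'd', narrow to [19/25, 4/5)
Step 3: interval [19/25, 4/5), width = 4/5 - 19/25 = 1/25
  'c': [19/25 + 1/25*0/1, 19/25 + 1/25*2/5) = [19/25, 97/125)
  'b': [19/25 + 1/25*2/5, 19/25 + 1/25*3/5) = [97/125, 98/125)
  'a': [19/25 + 1/25*3/5, 19/25 + 1/25*4/5) = [98/125, 99/125) <- contains code 197/250
  'd': [19/25 + 1/25*4/5, 19/25 + 1/25*1/1) = [99/125, 4/5)
  emit 'a', narrow to [98/125, 99/125)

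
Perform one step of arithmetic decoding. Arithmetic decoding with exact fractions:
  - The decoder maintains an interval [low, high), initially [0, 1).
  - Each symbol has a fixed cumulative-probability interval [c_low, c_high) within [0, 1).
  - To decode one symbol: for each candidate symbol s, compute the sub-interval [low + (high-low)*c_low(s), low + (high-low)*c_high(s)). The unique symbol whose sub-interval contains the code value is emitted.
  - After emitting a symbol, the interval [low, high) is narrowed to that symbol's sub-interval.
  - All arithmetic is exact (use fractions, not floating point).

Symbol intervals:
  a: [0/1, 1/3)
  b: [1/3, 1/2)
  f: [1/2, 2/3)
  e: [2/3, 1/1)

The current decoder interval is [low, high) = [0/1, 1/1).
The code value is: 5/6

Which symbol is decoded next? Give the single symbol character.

Answer: e

Derivation:
Interval width = high − low = 1/1 − 0/1 = 1/1
Scaled code = (code − low) / width = (5/6 − 0/1) / 1/1 = 5/6
  a: [0/1, 1/3) 
  b: [1/3, 1/2) 
  f: [1/2, 2/3) 
  e: [2/3, 1/1) ← scaled code falls here ✓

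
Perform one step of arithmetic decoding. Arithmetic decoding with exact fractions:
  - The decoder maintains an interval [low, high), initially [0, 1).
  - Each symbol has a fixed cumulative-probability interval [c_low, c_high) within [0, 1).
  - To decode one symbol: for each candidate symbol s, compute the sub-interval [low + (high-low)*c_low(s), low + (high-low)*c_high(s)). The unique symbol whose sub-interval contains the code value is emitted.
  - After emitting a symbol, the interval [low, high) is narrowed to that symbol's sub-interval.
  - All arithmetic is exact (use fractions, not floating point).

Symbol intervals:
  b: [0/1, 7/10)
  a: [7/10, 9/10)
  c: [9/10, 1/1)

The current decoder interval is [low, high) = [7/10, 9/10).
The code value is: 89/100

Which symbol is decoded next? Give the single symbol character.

Answer: c

Derivation:
Interval width = high − low = 9/10 − 7/10 = 1/5
Scaled code = (code − low) / width = (89/100 − 7/10) / 1/5 = 19/20
  b: [0/1, 7/10) 
  a: [7/10, 9/10) 
  c: [9/10, 1/1) ← scaled code falls here ✓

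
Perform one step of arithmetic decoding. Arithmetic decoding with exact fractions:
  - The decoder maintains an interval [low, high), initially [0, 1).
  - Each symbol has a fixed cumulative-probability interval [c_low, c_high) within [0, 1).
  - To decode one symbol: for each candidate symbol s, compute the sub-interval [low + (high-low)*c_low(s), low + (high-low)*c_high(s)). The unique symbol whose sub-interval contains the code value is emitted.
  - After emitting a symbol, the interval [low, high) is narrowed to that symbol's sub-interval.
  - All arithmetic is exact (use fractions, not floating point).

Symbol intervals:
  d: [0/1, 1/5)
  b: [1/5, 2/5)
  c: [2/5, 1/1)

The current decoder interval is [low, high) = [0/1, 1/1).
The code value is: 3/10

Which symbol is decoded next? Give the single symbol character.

Interval width = high − low = 1/1 − 0/1 = 1/1
Scaled code = (code − low) / width = (3/10 − 0/1) / 1/1 = 3/10
  d: [0/1, 1/5) 
  b: [1/5, 2/5) ← scaled code falls here ✓
  c: [2/5, 1/1) 

Answer: b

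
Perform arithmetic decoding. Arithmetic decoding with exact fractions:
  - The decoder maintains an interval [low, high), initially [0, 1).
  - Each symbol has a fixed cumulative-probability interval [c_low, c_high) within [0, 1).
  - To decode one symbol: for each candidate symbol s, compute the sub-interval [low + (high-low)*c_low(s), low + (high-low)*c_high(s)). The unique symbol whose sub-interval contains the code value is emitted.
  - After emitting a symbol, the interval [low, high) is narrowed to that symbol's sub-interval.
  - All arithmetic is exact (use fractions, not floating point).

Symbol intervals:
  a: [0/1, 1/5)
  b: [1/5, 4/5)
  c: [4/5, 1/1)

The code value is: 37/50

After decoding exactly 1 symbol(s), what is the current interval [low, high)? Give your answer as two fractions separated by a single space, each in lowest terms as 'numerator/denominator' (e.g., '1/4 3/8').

Step 1: interval [0/1, 1/1), width = 1/1 - 0/1 = 1/1
  'a': [0/1 + 1/1*0/1, 0/1 + 1/1*1/5) = [0/1, 1/5)
  'b': [0/1 + 1/1*1/5, 0/1 + 1/1*4/5) = [1/5, 4/5) <- contains code 37/50
  'c': [0/1 + 1/1*4/5, 0/1 + 1/1*1/1) = [4/5, 1/1)
  emit 'b', narrow to [1/5, 4/5)

Answer: 1/5 4/5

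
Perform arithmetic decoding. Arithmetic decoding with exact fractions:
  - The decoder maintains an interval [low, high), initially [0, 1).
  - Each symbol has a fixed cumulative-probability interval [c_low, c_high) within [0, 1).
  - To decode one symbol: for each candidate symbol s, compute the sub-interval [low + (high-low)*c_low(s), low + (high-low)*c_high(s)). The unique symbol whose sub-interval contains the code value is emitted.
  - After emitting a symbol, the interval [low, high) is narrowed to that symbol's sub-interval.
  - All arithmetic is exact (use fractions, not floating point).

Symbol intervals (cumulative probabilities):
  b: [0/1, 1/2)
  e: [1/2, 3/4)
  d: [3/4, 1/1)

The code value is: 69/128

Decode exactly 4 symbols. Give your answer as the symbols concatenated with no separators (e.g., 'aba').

Step 1: interval [0/1, 1/1), width = 1/1 - 0/1 = 1/1
  'b': [0/1 + 1/1*0/1, 0/1 + 1/1*1/2) = [0/1, 1/2)
  'e': [0/1 + 1/1*1/2, 0/1 + 1/1*3/4) = [1/2, 3/4) <- contains code 69/128
  'd': [0/1 + 1/1*3/4, 0/1 + 1/1*1/1) = [3/4, 1/1)
  emit 'e', narrow to [1/2, 3/4)
Step 2: interval [1/2, 3/4), width = 3/4 - 1/2 = 1/4
  'b': [1/2 + 1/4*0/1, 1/2 + 1/4*1/2) = [1/2, 5/8) <- contains code 69/128
  'e': [1/2 + 1/4*1/2, 1/2 + 1/4*3/4) = [5/8, 11/16)
  'd': [1/2 + 1/4*3/4, 1/2 + 1/4*1/1) = [11/16, 3/4)
  emit 'b', narrow to [1/2, 5/8)
Step 3: interval [1/2, 5/8), width = 5/8 - 1/2 = 1/8
  'b': [1/2 + 1/8*0/1, 1/2 + 1/8*1/2) = [1/2, 9/16) <- contains code 69/128
  'e': [1/2 + 1/8*1/2, 1/2 + 1/8*3/4) = [9/16, 19/32)
  'd': [1/2 + 1/8*3/4, 1/2 + 1/8*1/1) = [19/32, 5/8)
  emit 'b', narrow to [1/2, 9/16)
Step 4: interval [1/2, 9/16), width = 9/16 - 1/2 = 1/16
  'b': [1/2 + 1/16*0/1, 1/2 + 1/16*1/2) = [1/2, 17/32)
  'e': [1/2 + 1/16*1/2, 1/2 + 1/16*3/4) = [17/32, 35/64) <- contains code 69/128
  'd': [1/2 + 1/16*3/4, 1/2 + 1/16*1/1) = [35/64, 9/16)
  emit 'e', narrow to [17/32, 35/64)

Answer: ebbe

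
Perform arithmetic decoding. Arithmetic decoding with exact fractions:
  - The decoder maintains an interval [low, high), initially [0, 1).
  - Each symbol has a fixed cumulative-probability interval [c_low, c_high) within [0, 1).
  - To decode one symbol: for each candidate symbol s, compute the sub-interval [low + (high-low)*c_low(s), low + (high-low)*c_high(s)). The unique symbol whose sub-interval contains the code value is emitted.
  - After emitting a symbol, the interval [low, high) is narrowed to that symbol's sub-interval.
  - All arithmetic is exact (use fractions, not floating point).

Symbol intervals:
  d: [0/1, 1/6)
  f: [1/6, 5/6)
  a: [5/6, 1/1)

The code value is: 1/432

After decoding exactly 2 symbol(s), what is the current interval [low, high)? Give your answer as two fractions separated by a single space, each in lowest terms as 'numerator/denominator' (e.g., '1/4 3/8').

Answer: 0/1 1/36

Derivation:
Step 1: interval [0/1, 1/1), width = 1/1 - 0/1 = 1/1
  'd': [0/1 + 1/1*0/1, 0/1 + 1/1*1/6) = [0/1, 1/6) <- contains code 1/432
  'f': [0/1 + 1/1*1/6, 0/1 + 1/1*5/6) = [1/6, 5/6)
  'a': [0/1 + 1/1*5/6, 0/1 + 1/1*1/1) = [5/6, 1/1)
  emit 'd', narrow to [0/1, 1/6)
Step 2: interval [0/1, 1/6), width = 1/6 - 0/1 = 1/6
  'd': [0/1 + 1/6*0/1, 0/1 + 1/6*1/6) = [0/1, 1/36) <- contains code 1/432
  'f': [0/1 + 1/6*1/6, 0/1 + 1/6*5/6) = [1/36, 5/36)
  'a': [0/1 + 1/6*5/6, 0/1 + 1/6*1/1) = [5/36, 1/6)
  emit 'd', narrow to [0/1, 1/36)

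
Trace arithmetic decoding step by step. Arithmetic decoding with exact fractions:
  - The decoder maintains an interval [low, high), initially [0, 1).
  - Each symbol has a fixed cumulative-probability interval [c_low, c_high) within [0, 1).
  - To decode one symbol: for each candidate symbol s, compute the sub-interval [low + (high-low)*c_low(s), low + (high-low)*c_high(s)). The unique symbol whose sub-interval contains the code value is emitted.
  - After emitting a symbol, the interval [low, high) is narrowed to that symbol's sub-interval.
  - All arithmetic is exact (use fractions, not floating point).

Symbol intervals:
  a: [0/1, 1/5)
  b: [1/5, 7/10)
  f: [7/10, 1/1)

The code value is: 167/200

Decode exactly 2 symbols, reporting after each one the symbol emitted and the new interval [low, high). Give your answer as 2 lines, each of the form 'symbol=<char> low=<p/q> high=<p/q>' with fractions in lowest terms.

Answer: symbol=f low=7/10 high=1/1
symbol=b low=19/25 high=91/100

Derivation:
Step 1: interval [0/1, 1/1), width = 1/1 - 0/1 = 1/1
  'a': [0/1 + 1/1*0/1, 0/1 + 1/1*1/5) = [0/1, 1/5)
  'b': [0/1 + 1/1*1/5, 0/1 + 1/1*7/10) = [1/5, 7/10)
  'f': [0/1 + 1/1*7/10, 0/1 + 1/1*1/1) = [7/10, 1/1) <- contains code 167/200
  emit 'f', narrow to [7/10, 1/1)
Step 2: interval [7/10, 1/1), width = 1/1 - 7/10 = 3/10
  'a': [7/10 + 3/10*0/1, 7/10 + 3/10*1/5) = [7/10, 19/25)
  'b': [7/10 + 3/10*1/5, 7/10 + 3/10*7/10) = [19/25, 91/100) <- contains code 167/200
  'f': [7/10 + 3/10*7/10, 7/10 + 3/10*1/1) = [91/100, 1/1)
  emit 'b', narrow to [19/25, 91/100)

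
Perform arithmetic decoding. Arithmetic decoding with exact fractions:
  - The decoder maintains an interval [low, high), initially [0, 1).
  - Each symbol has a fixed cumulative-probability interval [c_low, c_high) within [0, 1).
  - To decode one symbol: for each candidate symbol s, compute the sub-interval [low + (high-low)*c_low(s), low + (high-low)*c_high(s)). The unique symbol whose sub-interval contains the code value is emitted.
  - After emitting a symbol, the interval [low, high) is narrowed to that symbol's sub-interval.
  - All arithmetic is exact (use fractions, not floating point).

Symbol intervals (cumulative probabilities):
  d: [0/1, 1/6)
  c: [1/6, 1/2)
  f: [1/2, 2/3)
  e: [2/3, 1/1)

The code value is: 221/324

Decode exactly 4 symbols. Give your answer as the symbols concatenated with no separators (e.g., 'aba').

Answer: edcc

Derivation:
Step 1: interval [0/1, 1/1), width = 1/1 - 0/1 = 1/1
  'd': [0/1 + 1/1*0/1, 0/1 + 1/1*1/6) = [0/1, 1/6)
  'c': [0/1 + 1/1*1/6, 0/1 + 1/1*1/2) = [1/6, 1/2)
  'f': [0/1 + 1/1*1/2, 0/1 + 1/1*2/3) = [1/2, 2/3)
  'e': [0/1 + 1/1*2/3, 0/1 + 1/1*1/1) = [2/3, 1/1) <- contains code 221/324
  emit 'e', narrow to [2/3, 1/1)
Step 2: interval [2/3, 1/1), width = 1/1 - 2/3 = 1/3
  'd': [2/3 + 1/3*0/1, 2/3 + 1/3*1/6) = [2/3, 13/18) <- contains code 221/324
  'c': [2/3 + 1/3*1/6, 2/3 + 1/3*1/2) = [13/18, 5/6)
  'f': [2/3 + 1/3*1/2, 2/3 + 1/3*2/3) = [5/6, 8/9)
  'e': [2/3 + 1/3*2/3, 2/3 + 1/3*1/1) = [8/9, 1/1)
  emit 'd', narrow to [2/3, 13/18)
Step 3: interval [2/3, 13/18), width = 13/18 - 2/3 = 1/18
  'd': [2/3 + 1/18*0/1, 2/3 + 1/18*1/6) = [2/3, 73/108)
  'c': [2/3 + 1/18*1/6, 2/3 + 1/18*1/2) = [73/108, 25/36) <- contains code 221/324
  'f': [2/3 + 1/18*1/2, 2/3 + 1/18*2/3) = [25/36, 19/27)
  'e': [2/3 + 1/18*2/3, 2/3 + 1/18*1/1) = [19/27, 13/18)
  emit 'c', narrow to [73/108, 25/36)
Step 4: interval [73/108, 25/36), width = 25/36 - 73/108 = 1/54
  'd': [73/108 + 1/54*0/1, 73/108 + 1/54*1/6) = [73/108, 55/81)
  'c': [73/108 + 1/54*1/6, 73/108 + 1/54*1/2) = [55/81, 37/54) <- contains code 221/324
  'f': [73/108 + 1/54*1/2, 73/108 + 1/54*2/3) = [37/54, 223/324)
  'e': [73/108 + 1/54*2/3, 73/108 + 1/54*1/1) = [223/324, 25/36)
  emit 'c', narrow to [55/81, 37/54)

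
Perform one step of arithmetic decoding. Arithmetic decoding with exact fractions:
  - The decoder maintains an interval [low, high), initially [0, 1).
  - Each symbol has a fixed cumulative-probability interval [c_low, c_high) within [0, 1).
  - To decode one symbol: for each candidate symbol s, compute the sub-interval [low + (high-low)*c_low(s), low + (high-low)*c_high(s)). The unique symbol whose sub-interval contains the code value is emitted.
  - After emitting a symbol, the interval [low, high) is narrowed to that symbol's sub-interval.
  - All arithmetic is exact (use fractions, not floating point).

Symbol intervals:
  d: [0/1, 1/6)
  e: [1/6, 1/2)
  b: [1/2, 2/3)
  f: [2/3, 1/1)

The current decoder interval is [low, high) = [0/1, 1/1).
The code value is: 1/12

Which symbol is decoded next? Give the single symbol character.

Interval width = high − low = 1/1 − 0/1 = 1/1
Scaled code = (code − low) / width = (1/12 − 0/1) / 1/1 = 1/12
  d: [0/1, 1/6) ← scaled code falls here ✓
  e: [1/6, 1/2) 
  b: [1/2, 2/3) 
  f: [2/3, 1/1) 

Answer: d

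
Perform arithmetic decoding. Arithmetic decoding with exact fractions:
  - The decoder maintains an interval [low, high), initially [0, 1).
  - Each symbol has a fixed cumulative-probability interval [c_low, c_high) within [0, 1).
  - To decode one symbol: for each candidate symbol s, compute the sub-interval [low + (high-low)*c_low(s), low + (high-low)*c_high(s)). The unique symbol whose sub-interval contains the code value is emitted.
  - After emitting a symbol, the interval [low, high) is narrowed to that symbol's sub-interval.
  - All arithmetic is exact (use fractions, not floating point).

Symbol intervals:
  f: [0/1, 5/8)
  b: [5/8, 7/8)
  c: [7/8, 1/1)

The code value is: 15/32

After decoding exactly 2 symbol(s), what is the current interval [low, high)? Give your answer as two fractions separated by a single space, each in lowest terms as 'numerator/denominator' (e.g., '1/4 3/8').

Answer: 25/64 35/64

Derivation:
Step 1: interval [0/1, 1/1), width = 1/1 - 0/1 = 1/1
  'f': [0/1 + 1/1*0/1, 0/1 + 1/1*5/8) = [0/1, 5/8) <- contains code 15/32
  'b': [0/1 + 1/1*5/8, 0/1 + 1/1*7/8) = [5/8, 7/8)
  'c': [0/1 + 1/1*7/8, 0/1 + 1/1*1/1) = [7/8, 1/1)
  emit 'f', narrow to [0/1, 5/8)
Step 2: interval [0/1, 5/8), width = 5/8 - 0/1 = 5/8
  'f': [0/1 + 5/8*0/1, 0/1 + 5/8*5/8) = [0/1, 25/64)
  'b': [0/1 + 5/8*5/8, 0/1 + 5/8*7/8) = [25/64, 35/64) <- contains code 15/32
  'c': [0/1 + 5/8*7/8, 0/1 + 5/8*1/1) = [35/64, 5/8)
  emit 'b', narrow to [25/64, 35/64)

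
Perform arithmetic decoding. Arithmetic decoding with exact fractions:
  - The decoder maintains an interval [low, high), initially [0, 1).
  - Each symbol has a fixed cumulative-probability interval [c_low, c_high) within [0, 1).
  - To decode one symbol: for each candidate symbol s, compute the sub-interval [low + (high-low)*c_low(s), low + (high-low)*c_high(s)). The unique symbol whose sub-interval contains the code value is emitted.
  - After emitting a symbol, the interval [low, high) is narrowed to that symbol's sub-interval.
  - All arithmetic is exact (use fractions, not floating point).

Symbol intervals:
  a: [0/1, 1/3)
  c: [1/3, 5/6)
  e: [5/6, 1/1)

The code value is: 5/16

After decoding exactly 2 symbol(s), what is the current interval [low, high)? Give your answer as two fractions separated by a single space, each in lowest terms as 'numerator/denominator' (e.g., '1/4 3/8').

Step 1: interval [0/1, 1/1), width = 1/1 - 0/1 = 1/1
  'a': [0/1 + 1/1*0/1, 0/1 + 1/1*1/3) = [0/1, 1/3) <- contains code 5/16
  'c': [0/1 + 1/1*1/3, 0/1 + 1/1*5/6) = [1/3, 5/6)
  'e': [0/1 + 1/1*5/6, 0/1 + 1/1*1/1) = [5/6, 1/1)
  emit 'a', narrow to [0/1, 1/3)
Step 2: interval [0/1, 1/3), width = 1/3 - 0/1 = 1/3
  'a': [0/1 + 1/3*0/1, 0/1 + 1/3*1/3) = [0/1, 1/9)
  'c': [0/1 + 1/3*1/3, 0/1 + 1/3*5/6) = [1/9, 5/18)
  'e': [0/1 + 1/3*5/6, 0/1 + 1/3*1/1) = [5/18, 1/3) <- contains code 5/16
  emit 'e', narrow to [5/18, 1/3)

Answer: 5/18 1/3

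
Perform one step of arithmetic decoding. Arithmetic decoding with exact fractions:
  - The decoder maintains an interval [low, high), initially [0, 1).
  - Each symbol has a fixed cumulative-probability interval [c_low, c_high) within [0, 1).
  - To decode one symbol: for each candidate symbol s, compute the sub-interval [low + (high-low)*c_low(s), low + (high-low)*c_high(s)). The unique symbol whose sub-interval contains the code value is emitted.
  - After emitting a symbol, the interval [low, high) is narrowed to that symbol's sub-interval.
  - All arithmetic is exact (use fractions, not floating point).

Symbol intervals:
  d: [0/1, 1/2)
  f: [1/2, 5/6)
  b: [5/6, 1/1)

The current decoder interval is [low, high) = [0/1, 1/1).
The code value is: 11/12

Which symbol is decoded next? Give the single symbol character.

Interval width = high − low = 1/1 − 0/1 = 1/1
Scaled code = (code − low) / width = (11/12 − 0/1) / 1/1 = 11/12
  d: [0/1, 1/2) 
  f: [1/2, 5/6) 
  b: [5/6, 1/1) ← scaled code falls here ✓

Answer: b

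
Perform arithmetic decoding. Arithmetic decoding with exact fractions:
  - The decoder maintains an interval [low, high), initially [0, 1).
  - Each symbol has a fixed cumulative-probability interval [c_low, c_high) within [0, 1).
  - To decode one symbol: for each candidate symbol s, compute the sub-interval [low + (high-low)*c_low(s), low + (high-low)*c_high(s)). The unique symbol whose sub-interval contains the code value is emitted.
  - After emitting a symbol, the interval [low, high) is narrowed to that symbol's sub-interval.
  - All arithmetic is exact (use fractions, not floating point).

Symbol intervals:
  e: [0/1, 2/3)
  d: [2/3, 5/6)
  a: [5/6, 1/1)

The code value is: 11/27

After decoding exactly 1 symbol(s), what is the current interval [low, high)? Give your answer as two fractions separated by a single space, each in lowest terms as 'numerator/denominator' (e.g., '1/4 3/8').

Step 1: interval [0/1, 1/1), width = 1/1 - 0/1 = 1/1
  'e': [0/1 + 1/1*0/1, 0/1 + 1/1*2/3) = [0/1, 2/3) <- contains code 11/27
  'd': [0/1 + 1/1*2/3, 0/1 + 1/1*5/6) = [2/3, 5/6)
  'a': [0/1 + 1/1*5/6, 0/1 + 1/1*1/1) = [5/6, 1/1)
  emit 'e', narrow to [0/1, 2/3)

Answer: 0/1 2/3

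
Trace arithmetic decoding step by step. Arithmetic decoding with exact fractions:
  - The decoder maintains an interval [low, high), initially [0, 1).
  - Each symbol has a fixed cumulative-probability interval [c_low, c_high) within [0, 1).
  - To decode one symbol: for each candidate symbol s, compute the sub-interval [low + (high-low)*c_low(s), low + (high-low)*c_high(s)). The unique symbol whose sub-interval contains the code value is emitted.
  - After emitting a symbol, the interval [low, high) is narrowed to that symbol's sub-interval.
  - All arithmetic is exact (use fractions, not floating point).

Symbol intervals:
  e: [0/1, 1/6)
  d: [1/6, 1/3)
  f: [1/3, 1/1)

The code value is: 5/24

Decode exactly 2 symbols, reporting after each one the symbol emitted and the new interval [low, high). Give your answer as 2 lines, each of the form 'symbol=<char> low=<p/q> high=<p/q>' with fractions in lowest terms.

Step 1: interval [0/1, 1/1), width = 1/1 - 0/1 = 1/1
  'e': [0/1 + 1/1*0/1, 0/1 + 1/1*1/6) = [0/1, 1/6)
  'd': [0/1 + 1/1*1/6, 0/1 + 1/1*1/3) = [1/6, 1/3) <- contains code 5/24
  'f': [0/1 + 1/1*1/3, 0/1 + 1/1*1/1) = [1/3, 1/1)
  emit 'd', narrow to [1/6, 1/3)
Step 2: interval [1/6, 1/3), width = 1/3 - 1/6 = 1/6
  'e': [1/6 + 1/6*0/1, 1/6 + 1/6*1/6) = [1/6, 7/36)
  'd': [1/6 + 1/6*1/6, 1/6 + 1/6*1/3) = [7/36, 2/9) <- contains code 5/24
  'f': [1/6 + 1/6*1/3, 1/6 + 1/6*1/1) = [2/9, 1/3)
  emit 'd', narrow to [7/36, 2/9)

Answer: symbol=d low=1/6 high=1/3
symbol=d low=7/36 high=2/9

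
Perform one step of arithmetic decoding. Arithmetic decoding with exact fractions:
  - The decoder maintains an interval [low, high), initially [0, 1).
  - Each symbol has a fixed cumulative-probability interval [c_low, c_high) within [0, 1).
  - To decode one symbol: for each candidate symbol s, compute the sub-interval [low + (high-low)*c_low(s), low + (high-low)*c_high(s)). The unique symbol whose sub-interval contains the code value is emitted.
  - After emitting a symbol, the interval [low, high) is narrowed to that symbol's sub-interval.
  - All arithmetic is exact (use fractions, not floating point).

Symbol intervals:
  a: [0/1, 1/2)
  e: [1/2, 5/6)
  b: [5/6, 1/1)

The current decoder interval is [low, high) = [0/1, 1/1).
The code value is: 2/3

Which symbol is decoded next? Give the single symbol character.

Interval width = high − low = 1/1 − 0/1 = 1/1
Scaled code = (code − low) / width = (2/3 − 0/1) / 1/1 = 2/3
  a: [0/1, 1/2) 
  e: [1/2, 5/6) ← scaled code falls here ✓
  b: [5/6, 1/1) 

Answer: e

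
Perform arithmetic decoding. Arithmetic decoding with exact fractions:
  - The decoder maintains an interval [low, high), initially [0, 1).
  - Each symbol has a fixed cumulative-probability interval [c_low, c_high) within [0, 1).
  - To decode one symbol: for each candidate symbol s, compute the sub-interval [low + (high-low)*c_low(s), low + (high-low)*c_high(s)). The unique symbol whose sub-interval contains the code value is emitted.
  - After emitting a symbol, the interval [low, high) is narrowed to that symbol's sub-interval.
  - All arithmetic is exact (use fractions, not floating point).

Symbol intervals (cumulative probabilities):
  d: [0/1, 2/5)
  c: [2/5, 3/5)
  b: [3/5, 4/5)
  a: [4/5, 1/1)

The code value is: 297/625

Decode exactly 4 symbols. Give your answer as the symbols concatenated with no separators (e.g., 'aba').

Answer: cdab

Derivation:
Step 1: interval [0/1, 1/1), width = 1/1 - 0/1 = 1/1
  'd': [0/1 + 1/1*0/1, 0/1 + 1/1*2/5) = [0/1, 2/5)
  'c': [0/1 + 1/1*2/5, 0/1 + 1/1*3/5) = [2/5, 3/5) <- contains code 297/625
  'b': [0/1 + 1/1*3/5, 0/1 + 1/1*4/5) = [3/5, 4/5)
  'a': [0/1 + 1/1*4/5, 0/1 + 1/1*1/1) = [4/5, 1/1)
  emit 'c', narrow to [2/5, 3/5)
Step 2: interval [2/5, 3/5), width = 3/5 - 2/5 = 1/5
  'd': [2/5 + 1/5*0/1, 2/5 + 1/5*2/5) = [2/5, 12/25) <- contains code 297/625
  'c': [2/5 + 1/5*2/5, 2/5 + 1/5*3/5) = [12/25, 13/25)
  'b': [2/5 + 1/5*3/5, 2/5 + 1/5*4/5) = [13/25, 14/25)
  'a': [2/5 + 1/5*4/5, 2/5 + 1/5*1/1) = [14/25, 3/5)
  emit 'd', narrow to [2/5, 12/25)
Step 3: interval [2/5, 12/25), width = 12/25 - 2/5 = 2/25
  'd': [2/5 + 2/25*0/1, 2/5 + 2/25*2/5) = [2/5, 54/125)
  'c': [2/5 + 2/25*2/5, 2/5 + 2/25*3/5) = [54/125, 56/125)
  'b': [2/5 + 2/25*3/5, 2/5 + 2/25*4/5) = [56/125, 58/125)
  'a': [2/5 + 2/25*4/5, 2/5 + 2/25*1/1) = [58/125, 12/25) <- contains code 297/625
  emit 'a', narrow to [58/125, 12/25)
Step 4: interval [58/125, 12/25), width = 12/25 - 58/125 = 2/125
  'd': [58/125 + 2/125*0/1, 58/125 + 2/125*2/5) = [58/125, 294/625)
  'c': [58/125 + 2/125*2/5, 58/125 + 2/125*3/5) = [294/625, 296/625)
  'b': [58/125 + 2/125*3/5, 58/125 + 2/125*4/5) = [296/625, 298/625) <- contains code 297/625
  'a': [58/125 + 2/125*4/5, 58/125 + 2/125*1/1) = [298/625, 12/25)
  emit 'b', narrow to [296/625, 298/625)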